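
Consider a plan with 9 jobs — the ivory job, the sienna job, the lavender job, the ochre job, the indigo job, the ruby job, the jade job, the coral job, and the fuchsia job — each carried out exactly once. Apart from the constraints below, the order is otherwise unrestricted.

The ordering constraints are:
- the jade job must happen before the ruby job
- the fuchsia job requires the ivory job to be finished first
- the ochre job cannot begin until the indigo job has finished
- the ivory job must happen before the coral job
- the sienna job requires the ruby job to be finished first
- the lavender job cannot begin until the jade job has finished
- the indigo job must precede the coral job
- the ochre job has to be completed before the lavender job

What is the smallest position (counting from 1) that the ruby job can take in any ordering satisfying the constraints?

The only job forced before the ruby job (directly or transitively) is the jade job.
So at minimum 1 job comes before the ruby job, putting the ruby job no earlier than position 2. That position is achievable by scheduling exactly that predecessor first.

2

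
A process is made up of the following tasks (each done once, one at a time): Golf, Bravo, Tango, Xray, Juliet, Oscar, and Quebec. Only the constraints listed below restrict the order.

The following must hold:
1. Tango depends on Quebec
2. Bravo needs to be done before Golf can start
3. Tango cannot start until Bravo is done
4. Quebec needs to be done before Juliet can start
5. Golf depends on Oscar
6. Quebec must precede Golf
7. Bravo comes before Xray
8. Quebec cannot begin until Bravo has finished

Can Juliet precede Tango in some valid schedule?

Nothing in the constraints forces Tango before Juliet — there is no chain from Tango to Juliet.
That means at least one valid schedule has Juliet before Tango.

Yes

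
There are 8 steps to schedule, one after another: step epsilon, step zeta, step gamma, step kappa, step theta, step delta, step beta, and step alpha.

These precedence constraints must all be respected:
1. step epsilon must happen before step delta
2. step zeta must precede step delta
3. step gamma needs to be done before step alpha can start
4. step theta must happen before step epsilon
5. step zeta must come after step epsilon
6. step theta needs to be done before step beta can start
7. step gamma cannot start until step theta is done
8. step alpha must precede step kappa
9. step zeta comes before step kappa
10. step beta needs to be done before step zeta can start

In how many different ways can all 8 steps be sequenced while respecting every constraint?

Step theta is the only step with nothing required before it, so every ordering starts there.
Systematically extending each partial ordering one step at a time and counting, there are 50 complete orderings.

50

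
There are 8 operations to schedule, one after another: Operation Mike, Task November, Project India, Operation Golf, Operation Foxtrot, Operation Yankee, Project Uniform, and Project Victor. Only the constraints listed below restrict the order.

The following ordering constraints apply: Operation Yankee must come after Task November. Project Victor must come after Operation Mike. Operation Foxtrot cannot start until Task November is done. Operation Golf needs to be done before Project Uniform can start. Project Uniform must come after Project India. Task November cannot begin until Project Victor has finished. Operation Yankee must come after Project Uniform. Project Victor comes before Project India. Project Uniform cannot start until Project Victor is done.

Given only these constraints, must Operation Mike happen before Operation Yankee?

Following the dependencies: Operation Mike → Project Victor → Task November → Operation Yankee.
So Operation Mike must precede Operation Yankee in any valid ordering.

Yes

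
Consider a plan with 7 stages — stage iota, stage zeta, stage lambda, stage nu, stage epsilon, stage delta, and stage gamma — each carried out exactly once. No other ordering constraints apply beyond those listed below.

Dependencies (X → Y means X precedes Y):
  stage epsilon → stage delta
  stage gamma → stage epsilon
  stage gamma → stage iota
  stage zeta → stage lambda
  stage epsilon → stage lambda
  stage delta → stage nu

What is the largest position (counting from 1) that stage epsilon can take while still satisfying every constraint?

Every stage that must follow stage epsilon has to come after it. Tracing all chains starting from stage epsilon, those stages are: stage lambda, stage nu, stage delta — 3 in total.
With 3 mandatory successors out of 7 stages total, the latest slot for stage epsilon is 7−3 = 4, and it's reachable by doing all non-successors before stage epsilon.

4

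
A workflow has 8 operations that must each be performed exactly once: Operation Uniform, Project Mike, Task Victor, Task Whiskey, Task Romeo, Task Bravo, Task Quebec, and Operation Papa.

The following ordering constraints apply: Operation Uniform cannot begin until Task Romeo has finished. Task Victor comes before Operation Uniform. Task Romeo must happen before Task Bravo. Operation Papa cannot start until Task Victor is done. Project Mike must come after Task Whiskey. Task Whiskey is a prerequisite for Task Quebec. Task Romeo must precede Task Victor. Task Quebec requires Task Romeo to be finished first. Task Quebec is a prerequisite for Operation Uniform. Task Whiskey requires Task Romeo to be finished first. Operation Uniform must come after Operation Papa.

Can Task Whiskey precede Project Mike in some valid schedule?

Yes

Task Whiskey is actually forced before Project Mike by the constraints, so certainly some valid ordering has Task Whiskey first.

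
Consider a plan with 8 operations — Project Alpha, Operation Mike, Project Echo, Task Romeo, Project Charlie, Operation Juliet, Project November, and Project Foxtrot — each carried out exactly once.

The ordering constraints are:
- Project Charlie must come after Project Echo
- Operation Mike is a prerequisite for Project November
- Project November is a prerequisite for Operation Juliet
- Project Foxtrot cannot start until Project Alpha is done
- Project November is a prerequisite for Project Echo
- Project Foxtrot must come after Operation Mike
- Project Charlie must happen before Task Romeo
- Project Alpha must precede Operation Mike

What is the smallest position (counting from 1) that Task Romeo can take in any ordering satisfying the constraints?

6

Working backwards through the constraints from Task Romeo, its full set of required predecessors is Project Alpha, Operation Mike, Project Echo, Project Charlie, Project November — 5 of them.
So at minimum 5 operations come before Task Romeo, putting Task Romeo no earlier than position 6. That position is achievable by scheduling exactly those predecessors first.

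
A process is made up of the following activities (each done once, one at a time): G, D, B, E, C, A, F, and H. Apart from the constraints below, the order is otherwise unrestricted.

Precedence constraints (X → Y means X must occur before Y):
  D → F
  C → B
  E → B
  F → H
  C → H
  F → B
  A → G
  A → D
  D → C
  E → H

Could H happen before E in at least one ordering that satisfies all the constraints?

No

There is a dependency chain E → H, so H always comes after E.
So no valid ordering can have H before E.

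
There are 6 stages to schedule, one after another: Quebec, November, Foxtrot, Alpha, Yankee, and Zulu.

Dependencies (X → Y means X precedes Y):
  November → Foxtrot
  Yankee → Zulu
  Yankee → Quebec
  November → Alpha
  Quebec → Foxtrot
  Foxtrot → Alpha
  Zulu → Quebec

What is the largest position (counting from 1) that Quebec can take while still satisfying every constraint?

4

Every stage that must follow Quebec has to come after it. Tracing all chains starting from Quebec, those stages are: Foxtrot, Alpha — 2 in total.
So at least 2 stages follow Quebec, putting Quebec no later than position 4. That position is achievable by scheduling everything else first.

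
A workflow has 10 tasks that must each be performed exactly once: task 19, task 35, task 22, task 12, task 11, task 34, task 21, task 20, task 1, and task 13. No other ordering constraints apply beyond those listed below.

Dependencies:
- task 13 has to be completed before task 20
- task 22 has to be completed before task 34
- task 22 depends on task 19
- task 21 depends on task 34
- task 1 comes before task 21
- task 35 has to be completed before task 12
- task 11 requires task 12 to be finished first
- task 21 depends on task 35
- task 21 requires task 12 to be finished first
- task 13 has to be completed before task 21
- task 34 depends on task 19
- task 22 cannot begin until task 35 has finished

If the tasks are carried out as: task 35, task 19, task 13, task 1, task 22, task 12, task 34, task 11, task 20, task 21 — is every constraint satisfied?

Yes

Checking each listed constraint against this order: for instance, task 35 is in position 1 and task 21 in position 10, so that constraint holds — and the remaining constraints check out the same way.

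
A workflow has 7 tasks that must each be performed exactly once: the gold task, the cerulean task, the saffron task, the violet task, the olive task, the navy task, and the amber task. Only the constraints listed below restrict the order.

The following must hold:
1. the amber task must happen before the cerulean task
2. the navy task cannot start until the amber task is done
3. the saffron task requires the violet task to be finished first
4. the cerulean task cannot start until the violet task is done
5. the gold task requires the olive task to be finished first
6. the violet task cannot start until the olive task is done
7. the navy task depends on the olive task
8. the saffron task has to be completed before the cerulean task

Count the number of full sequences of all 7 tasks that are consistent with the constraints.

The tasks with no prerequisites are the olive task, the amber task; any of them can be placed first.
Enumerating by repeatedly choosing an available task (one whose prerequisites are all placed) gives 74 distinct complete orderings.

74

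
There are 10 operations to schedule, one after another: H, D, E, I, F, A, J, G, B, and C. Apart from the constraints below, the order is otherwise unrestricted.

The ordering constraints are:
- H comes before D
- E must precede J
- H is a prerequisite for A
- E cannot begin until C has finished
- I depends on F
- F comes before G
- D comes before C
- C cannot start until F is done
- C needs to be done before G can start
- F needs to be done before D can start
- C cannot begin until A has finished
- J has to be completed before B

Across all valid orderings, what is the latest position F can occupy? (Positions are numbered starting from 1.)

3

Every operation that must follow F has to come after it. Tracing all chains starting from F, those operations are: D, E, I, J, G, B, C — 7 in total.
So at least 7 operations follow F, putting F no later than position 3. That position is achievable by scheduling everything else first.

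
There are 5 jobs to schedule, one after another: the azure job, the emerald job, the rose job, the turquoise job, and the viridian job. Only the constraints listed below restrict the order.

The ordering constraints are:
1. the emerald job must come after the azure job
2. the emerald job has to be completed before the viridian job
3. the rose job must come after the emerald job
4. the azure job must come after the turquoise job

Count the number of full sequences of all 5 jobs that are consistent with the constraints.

2

The turquoise job is the only job with nothing required before it, so every ordering starts there.
Systematically extending each partial ordering one job at a time and counting, there are 2 complete orderings.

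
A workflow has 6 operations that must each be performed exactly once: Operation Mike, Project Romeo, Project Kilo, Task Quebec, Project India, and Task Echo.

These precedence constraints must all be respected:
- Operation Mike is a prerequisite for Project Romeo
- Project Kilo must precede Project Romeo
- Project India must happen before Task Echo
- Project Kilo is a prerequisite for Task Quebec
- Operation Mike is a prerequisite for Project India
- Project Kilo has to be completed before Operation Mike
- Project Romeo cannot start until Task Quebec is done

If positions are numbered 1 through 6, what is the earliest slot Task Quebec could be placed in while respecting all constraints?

2

Working backwards through the constraints from Task Quebec, its only required predecessor is Project Kilo.
So at minimum 1 operation comes before Task Quebec, putting Task Quebec no earlier than position 2. That position is achievable by scheduling exactly that predecessor first.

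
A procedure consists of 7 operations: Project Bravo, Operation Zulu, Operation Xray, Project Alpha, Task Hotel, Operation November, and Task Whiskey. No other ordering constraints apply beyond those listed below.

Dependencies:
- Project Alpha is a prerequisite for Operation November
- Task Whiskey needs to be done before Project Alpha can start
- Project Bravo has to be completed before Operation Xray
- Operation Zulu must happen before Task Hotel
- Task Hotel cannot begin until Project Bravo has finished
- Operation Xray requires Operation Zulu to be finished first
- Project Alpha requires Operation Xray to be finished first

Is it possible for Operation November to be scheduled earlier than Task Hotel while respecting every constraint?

Yes

The constraints leave Operation November and Task Hotel unordered relative to each other; nothing requires Task Hotel earlier.
That means at least one valid schedule has Operation November before Task Hotel.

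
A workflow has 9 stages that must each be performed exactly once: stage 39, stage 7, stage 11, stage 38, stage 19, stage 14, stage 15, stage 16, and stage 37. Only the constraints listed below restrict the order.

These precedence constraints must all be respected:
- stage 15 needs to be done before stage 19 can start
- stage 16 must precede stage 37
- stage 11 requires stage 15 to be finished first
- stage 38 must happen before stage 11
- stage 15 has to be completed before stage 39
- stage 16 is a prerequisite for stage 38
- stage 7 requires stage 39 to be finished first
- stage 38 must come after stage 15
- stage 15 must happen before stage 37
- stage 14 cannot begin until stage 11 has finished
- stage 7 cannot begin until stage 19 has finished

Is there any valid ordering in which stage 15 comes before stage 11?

Yes

The constraints force stage 15 before stage 11, so yes — every valid ordering has stage 15 earlier.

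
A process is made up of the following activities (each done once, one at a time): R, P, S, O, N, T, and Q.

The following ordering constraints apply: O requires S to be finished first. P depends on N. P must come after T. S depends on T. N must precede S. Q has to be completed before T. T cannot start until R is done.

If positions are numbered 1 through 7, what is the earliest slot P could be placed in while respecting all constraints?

5

Working backwards through the constraints from P, its full set of required predecessors is R, N, T, Q — 4 of them.
So at minimum 4 activities come before P, putting P no earlier than position 5. That position is achievable by scheduling exactly those predecessors first.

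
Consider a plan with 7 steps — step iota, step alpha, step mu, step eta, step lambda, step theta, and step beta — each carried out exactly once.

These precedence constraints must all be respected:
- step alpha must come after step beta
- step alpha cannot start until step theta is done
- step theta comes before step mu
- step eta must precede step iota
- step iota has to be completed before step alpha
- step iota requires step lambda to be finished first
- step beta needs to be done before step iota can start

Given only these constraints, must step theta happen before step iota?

Nothing in the constraints links step theta and step iota; they are unordered relative to each other.
So step theta can come before step iota or after — it is not forced.

No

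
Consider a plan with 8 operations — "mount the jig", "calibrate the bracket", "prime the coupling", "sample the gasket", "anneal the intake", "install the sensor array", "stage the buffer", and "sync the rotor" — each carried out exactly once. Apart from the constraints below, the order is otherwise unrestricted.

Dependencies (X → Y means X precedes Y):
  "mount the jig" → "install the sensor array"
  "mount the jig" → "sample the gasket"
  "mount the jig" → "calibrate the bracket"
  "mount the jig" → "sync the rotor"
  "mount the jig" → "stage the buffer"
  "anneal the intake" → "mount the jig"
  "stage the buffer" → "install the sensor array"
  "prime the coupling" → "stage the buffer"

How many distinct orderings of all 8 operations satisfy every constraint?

240

The operations with no prerequisites are "prime the coupling", "anneal the intake"; any of them can be placed first.
Enumerating by repeatedly choosing an available operation (one whose prerequisites are all placed) gives 240 distinct complete orderings.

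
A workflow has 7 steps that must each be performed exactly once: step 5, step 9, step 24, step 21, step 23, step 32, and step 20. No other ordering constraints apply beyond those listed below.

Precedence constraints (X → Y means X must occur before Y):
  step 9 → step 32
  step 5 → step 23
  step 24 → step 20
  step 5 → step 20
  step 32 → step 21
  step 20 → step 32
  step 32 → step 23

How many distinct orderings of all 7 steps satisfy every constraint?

The steps with no prerequisites are step 5, step 9, step 24; any of them can be placed first.
Systematically extending each partial ordering one step at a time and counting, there are 16 complete orderings.

16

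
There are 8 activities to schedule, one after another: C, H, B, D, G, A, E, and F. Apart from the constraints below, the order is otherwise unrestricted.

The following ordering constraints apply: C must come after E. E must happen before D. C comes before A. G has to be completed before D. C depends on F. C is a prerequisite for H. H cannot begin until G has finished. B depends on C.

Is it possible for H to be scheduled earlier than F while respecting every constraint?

There is a dependency chain F → C → H, so H always comes after F.
Hence H can never be scheduled before F.

No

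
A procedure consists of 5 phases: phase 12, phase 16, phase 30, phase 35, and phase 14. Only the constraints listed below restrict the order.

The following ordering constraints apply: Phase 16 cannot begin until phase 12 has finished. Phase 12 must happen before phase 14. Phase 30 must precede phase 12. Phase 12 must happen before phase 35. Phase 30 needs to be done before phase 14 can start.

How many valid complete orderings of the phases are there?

Only phase 30 has no prerequisites, so it must go first.
Counting all ways to extend the partial order to a total order gives 6.

6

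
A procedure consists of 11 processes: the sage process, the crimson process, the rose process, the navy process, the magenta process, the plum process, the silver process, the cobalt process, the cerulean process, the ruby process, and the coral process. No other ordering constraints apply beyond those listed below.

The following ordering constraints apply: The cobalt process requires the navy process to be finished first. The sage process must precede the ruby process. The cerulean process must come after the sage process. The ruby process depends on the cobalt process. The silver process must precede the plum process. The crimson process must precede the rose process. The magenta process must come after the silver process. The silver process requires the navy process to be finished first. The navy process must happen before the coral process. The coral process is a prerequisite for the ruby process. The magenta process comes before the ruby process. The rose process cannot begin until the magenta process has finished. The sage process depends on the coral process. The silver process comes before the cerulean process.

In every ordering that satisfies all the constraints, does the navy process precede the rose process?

There is a constraint chain the navy process → the silver process → the magenta process → the rose process.
Hence the navy process necessarily comes before the rose process.

Yes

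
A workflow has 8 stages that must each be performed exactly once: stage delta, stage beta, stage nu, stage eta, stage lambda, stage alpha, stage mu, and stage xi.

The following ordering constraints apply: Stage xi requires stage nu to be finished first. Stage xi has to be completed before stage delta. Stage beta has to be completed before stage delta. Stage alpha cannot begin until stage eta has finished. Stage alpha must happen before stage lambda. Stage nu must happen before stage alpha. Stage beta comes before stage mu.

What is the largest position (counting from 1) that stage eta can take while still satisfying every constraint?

Following every chain forward from stage eta, the stages that must come later are stage lambda, stage alpha — 2 of them.
With 2 mandatory successors out of 8 stages total, the latest slot for stage eta is 8−2 = 6, and it's reachable by doing all non-successors before stage eta.

6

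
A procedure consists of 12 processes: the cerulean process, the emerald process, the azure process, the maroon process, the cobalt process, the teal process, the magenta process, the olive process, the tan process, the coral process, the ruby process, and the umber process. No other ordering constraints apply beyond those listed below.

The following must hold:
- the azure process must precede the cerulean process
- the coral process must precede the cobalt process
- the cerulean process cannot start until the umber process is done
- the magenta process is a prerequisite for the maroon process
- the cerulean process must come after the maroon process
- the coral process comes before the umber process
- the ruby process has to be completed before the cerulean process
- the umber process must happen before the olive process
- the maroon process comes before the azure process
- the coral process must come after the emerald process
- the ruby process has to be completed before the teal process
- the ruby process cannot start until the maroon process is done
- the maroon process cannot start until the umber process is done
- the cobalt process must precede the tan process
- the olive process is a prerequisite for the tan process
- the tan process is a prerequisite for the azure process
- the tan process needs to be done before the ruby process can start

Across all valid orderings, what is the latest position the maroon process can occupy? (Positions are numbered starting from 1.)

The processes that are forced after the maroon process, directly or by a chain of constraints, are the cerulean process, the azure process, the teal process, the ruby process. That's 4 processes.
So at least 4 processes follow the maroon process, putting the maroon process no later than position 8. That position is achievable by scheduling everything else first.

8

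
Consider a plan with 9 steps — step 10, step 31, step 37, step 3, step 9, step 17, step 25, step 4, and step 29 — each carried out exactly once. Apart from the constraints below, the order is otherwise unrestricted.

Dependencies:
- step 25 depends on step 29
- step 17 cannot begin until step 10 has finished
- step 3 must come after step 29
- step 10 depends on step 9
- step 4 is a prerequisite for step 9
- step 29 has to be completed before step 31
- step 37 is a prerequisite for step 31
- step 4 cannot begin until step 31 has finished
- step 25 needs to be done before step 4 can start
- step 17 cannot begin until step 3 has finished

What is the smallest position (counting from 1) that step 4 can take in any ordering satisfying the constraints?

5

The steps that are forced before step 4, directly or transitively, are step 31, step 37, step 25, step 29. That's 4 steps.
With 4 mandatory predecessors, the earliest step 4 can sit is position 4+1 = 5, and placing just those 4 first achieves it.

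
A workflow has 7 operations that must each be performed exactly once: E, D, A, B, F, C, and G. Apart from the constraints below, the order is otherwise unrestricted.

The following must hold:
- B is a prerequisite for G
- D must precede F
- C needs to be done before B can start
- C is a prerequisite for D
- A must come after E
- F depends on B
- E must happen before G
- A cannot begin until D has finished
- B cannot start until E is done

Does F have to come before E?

The constraints actually force E before F (via E → B → F), not the other way around.
So F does not have to come before E — it cannot.

No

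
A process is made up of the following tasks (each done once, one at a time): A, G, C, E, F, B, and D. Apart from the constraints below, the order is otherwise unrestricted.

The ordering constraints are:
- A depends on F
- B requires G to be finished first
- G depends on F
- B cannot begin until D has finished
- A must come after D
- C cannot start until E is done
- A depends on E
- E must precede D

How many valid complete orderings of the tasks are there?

2 tasks have no prerequisites (E, F), so any of them could come first.
Systematically extending each partial ordering one task at a time and counting, there are 81 complete orderings.

81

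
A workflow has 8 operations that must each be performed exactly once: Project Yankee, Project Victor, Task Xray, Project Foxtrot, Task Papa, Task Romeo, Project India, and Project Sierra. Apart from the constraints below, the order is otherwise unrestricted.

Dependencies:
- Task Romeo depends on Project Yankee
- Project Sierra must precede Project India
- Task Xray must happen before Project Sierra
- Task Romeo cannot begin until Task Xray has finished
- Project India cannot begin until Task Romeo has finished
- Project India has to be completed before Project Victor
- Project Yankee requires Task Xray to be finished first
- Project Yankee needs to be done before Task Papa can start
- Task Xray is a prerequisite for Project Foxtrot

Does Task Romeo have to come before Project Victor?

Tracing the constraints gives a chain: Task Romeo → Project India → Project Victor.
So Task Romeo must precede Project Victor in any valid ordering.

Yes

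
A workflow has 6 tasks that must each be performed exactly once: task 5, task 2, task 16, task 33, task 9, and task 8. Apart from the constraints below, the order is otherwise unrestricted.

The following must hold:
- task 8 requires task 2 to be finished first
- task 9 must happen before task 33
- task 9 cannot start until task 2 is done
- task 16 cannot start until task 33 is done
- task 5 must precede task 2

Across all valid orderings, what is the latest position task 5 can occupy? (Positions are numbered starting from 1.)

Following every chain forward from task 5, the tasks that must come later are task 2, task 16, task 33, task 9, task 8 — 5 of them.
So at least 5 tasks follow task 5, putting task 5 no later than position 1. That position is achievable by scheduling everything else first.

1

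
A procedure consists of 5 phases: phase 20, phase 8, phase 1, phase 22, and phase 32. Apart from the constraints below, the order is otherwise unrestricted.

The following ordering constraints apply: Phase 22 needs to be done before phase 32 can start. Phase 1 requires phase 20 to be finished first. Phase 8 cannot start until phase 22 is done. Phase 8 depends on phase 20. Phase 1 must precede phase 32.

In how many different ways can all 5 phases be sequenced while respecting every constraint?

8

The phases with no prerequisites are phase 20, phase 22; any of them can be placed first.
Counting all ways to extend the partial order to a total order gives 8.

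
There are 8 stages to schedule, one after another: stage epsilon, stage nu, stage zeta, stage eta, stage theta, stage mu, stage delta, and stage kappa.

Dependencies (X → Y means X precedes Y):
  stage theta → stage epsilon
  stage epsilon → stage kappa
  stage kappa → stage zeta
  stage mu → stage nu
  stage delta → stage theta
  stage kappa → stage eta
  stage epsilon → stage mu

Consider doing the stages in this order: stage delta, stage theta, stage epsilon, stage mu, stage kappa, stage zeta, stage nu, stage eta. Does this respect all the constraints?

Yes

Going through the constraints one by one, each required predecessor appears earlier in the sequence than its dependent — e.g. stage kappa (position 5) is before stage eta (position 8), as required.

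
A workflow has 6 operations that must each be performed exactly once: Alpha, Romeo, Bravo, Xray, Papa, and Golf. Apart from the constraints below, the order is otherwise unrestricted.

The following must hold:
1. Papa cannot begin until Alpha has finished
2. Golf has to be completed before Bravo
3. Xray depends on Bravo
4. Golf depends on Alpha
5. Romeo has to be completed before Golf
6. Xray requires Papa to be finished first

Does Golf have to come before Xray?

Tracing the constraints gives a chain: Golf → Bravo → Xray.
That forces Golf before Xray in every valid schedule.

Yes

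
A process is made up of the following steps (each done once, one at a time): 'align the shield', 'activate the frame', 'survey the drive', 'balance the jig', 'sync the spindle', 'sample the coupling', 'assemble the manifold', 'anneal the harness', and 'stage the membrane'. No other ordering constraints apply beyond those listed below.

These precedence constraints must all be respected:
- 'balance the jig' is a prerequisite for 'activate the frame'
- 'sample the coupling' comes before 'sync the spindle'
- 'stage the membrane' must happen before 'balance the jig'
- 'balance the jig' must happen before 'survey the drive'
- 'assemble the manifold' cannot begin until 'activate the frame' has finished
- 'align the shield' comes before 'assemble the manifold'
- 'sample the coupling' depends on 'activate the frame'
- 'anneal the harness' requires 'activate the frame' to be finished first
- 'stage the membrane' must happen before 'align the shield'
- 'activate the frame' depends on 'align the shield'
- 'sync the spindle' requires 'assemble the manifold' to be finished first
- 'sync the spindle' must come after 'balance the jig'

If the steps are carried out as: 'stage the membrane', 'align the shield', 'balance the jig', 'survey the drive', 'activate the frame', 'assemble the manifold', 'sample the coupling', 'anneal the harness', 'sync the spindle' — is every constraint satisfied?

Yes

Checking each listed constraint against this order: for instance, 'balance the jig' is in position 3 and 'sync the spindle' in position 9, so that constraint holds — and the remaining constraints check out the same way.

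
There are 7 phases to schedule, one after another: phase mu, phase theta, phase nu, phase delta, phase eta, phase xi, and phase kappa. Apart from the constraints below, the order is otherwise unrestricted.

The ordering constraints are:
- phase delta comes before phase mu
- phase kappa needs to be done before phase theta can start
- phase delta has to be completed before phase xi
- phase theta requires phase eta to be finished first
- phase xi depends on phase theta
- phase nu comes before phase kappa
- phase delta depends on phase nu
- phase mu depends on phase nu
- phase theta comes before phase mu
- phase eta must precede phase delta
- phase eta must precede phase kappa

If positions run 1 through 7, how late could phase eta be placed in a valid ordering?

2

The phases that are forced after phase eta, directly or by a chain of constraints, are phase mu, phase theta, phase delta, phase xi, phase kappa. That's 5 phases.
So at least 5 phases follow phase eta, putting phase eta no later than position 2. That position is achievable by scheduling everything else first.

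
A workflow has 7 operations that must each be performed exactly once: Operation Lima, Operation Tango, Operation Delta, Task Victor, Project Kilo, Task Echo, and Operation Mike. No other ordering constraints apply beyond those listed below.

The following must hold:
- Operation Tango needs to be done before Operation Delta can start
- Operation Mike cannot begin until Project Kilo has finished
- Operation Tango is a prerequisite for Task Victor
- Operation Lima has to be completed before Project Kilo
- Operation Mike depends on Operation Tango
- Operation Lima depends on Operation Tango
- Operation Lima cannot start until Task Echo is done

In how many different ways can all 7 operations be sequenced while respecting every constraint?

The operations with no prerequisites are Operation Tango, Task Echo; any of them can be placed first.
Systematically extending each partial ordering one operation at a time and counting, there are 50 complete orderings.

50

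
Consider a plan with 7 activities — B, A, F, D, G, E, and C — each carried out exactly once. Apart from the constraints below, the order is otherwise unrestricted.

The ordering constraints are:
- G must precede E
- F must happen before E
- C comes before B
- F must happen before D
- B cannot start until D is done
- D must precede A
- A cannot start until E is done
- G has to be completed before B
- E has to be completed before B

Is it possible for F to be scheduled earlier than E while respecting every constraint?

Yes

The constraints force F before E, so yes — every valid ordering has F earlier.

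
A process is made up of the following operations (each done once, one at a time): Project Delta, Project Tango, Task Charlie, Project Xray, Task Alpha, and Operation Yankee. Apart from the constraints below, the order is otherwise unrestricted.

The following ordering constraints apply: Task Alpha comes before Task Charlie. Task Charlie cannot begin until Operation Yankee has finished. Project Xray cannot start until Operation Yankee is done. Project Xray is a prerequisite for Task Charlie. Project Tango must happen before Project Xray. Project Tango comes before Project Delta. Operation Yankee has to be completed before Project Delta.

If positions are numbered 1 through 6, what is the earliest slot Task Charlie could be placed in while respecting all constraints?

5

Every operation that must precede Task Charlie has to come before it. Tracing all chains that end at Task Charlie, those operations are: Project Tango, Project Xray, Task Alpha, Operation Yankee — 4 in total.
With 4 mandatory predecessors, the earliest Task Charlie can sit is position 4+1 = 5, and placing just those 4 first achieves it.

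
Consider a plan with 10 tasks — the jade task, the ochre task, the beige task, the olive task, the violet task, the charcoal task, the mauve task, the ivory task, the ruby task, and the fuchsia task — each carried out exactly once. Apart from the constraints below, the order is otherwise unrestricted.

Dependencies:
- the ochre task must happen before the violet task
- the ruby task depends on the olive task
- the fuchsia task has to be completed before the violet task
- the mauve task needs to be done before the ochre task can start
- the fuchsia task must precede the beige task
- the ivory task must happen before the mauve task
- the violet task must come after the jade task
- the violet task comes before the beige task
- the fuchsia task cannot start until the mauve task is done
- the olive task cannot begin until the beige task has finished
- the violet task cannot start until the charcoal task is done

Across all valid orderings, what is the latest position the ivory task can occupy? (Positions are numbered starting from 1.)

The tasks that are forced after the ivory task, directly or by a chain of constraints, are the ochre task, the beige task, the olive task, the violet task, the mauve task, the ruby task, the fuchsia task. That's 7 tasks.
So at least 7 tasks follow the ivory task, putting the ivory task no later than position 3. That position is achievable by scheduling everything else first.

3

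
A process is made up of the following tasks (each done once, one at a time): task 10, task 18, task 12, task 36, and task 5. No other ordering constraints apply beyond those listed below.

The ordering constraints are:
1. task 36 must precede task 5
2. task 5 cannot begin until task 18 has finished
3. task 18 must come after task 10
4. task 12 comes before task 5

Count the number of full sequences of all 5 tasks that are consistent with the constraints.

12

3 tasks have no prerequisites (task 10, task 12, task 36), so any of them could come first.
Enumerating by repeatedly choosing an available task (one whose prerequisites are all placed) gives 12 distinct complete orderings.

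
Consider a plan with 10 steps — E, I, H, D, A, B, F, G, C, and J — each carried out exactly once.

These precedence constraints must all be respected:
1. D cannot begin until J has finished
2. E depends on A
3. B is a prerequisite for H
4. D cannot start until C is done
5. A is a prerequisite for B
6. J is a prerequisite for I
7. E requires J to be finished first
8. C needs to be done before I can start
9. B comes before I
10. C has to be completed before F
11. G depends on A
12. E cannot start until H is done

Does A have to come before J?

No

Nothing in the constraints links A and J; they are unordered relative to each other.
There exist valid orderings with J before A, so A is not required to come first.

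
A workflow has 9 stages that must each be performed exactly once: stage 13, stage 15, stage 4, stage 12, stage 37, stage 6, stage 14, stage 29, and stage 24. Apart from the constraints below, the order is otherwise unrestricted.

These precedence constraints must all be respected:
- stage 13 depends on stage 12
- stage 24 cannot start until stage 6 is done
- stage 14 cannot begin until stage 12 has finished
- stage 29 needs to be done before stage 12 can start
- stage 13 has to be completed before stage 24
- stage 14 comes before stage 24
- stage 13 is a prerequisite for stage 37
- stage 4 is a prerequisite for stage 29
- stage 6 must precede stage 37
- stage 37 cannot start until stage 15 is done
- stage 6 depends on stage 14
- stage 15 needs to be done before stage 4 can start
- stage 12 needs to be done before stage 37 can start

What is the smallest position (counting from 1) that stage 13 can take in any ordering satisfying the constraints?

5

The stages that are forced before stage 13, directly or transitively, are stage 15, stage 4, stage 12, stage 29. That's 4 stages.
So at minimum 4 stages come before stage 13, putting stage 13 no earlier than position 5. That position is achievable by scheduling exactly those predecessors first.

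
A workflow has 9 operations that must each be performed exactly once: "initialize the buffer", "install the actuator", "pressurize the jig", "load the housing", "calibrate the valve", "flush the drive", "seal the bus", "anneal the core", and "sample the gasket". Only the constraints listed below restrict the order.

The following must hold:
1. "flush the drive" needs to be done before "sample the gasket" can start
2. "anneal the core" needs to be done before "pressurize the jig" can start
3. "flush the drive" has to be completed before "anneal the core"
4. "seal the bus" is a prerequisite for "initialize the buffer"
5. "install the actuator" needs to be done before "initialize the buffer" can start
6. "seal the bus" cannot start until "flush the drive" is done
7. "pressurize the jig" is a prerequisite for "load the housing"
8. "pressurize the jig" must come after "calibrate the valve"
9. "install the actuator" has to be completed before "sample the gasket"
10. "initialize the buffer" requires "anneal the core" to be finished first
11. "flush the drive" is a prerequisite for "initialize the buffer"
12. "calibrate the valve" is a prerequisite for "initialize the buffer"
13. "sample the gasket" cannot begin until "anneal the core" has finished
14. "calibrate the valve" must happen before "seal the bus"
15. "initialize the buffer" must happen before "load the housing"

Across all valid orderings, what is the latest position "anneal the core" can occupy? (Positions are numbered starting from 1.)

The operations that are forced after "anneal the core", directly or by a chain of constraints, are "initialize the buffer", "pressurize the jig", "load the housing", "sample the gasket". That's 4 operations.
With 4 mandatory successors out of 9 operations total, the latest slot for "anneal the core" is 9−4 = 5, and it's reachable by doing all non-successors before "anneal the core".

5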